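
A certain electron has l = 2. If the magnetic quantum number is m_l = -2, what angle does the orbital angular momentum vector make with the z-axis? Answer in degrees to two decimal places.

|L|² = l(l+1)ℏ² = 6ℏ², so |L| = √6 ℏ.
L_z = m_l ℏ = −2ℏ.
cos θ = L_z/|L| = -2/√6, so θ ≈ 144.74°.

θ ≈ 144.74°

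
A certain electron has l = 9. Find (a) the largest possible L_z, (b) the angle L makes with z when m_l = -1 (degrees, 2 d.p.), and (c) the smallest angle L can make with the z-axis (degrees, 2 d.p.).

L_z,max = lℏ = 9ℏ.
For m_l = -1: cos θ = -1/√90, θ ≈ 96.05°.
cos θ_min = 9/√90, so θ_min ≈ 18.43°.

L_z,max = 9ℏ; θ(m_l=-1) ≈ 96.05°; θ_min ≈ 18.43°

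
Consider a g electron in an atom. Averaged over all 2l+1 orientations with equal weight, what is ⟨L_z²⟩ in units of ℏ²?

G corresponds to l = 4.
m_l ∈ {-4, -3, -2, -1, 0, 1, 2, 3, 4}.
⟨L_z²⟩ = ℏ²·(Σ m_l²)/(2l+1) = ℏ²·60/9 = 6.667ℏ².

⟨L_z²⟩ = 6.667 ℏ²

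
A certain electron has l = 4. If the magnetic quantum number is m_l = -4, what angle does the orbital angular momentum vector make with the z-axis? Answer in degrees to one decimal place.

θ ≈ 153.4°

|L|² = l(l+1)ℏ² = 20ℏ², so |L| = 2√5 ℏ.
L_z = m_l ℏ = −4ℏ.
cos θ = L_z/|L| = -4/√20, so θ ≈ 153.4°.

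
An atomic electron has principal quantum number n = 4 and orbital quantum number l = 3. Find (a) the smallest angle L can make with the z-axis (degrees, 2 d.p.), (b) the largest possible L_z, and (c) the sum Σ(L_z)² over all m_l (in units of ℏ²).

θ_min ≈ 30.00°; L_z,max = 3ℏ; Σ(L_z)² = 28 ℏ²

cos θ_min = 3/√12, so θ_min ≈ 30.00°.
L_z,max = lℏ = 3ℏ.
Σ m_l² = 28, so Σ(L_z)² = 28 ℏ².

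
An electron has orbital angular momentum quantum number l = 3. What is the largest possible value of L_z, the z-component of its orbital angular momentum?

L_z,max = 3ℏ

L_z = m_l ℏ with m_l ∈ {−3, …, 3}; the maximum is m_l = 3.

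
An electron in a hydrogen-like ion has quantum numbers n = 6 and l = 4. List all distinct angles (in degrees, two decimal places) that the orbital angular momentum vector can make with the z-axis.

θ ∈ {26.57°, 47.87°, 63.43°, 77.08°, 90.00°, 102.92°, 116.57°, 132.13°, 153.43°}

|L| = √(l(l+1)) ℏ = 2√5 ℏ.
cos θ = m_l/√20 for each m_l ∈ {-4, -3, -2, -1, 0, 1, 2, 3, 4}.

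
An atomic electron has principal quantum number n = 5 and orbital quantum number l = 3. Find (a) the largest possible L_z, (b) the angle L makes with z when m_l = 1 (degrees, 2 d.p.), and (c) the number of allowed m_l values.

L_z,max = lℏ = 3ℏ.
For m_l = 1: cos θ = 1/√12, θ ≈ 73.22°.
There are 2l+1 = 7 values of m_l.

L_z,max = 3ℏ; θ(m_l=1) ≈ 73.22°; 7 values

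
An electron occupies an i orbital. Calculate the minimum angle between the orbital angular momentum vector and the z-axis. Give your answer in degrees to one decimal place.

θ_min ≈ 22.2°

I corresponds to l = 6.
|L| = ℏ√(l(l+1)) = √42 ℏ.
The smallest angle corresponds to the largest L_z, i.e. m_l = l = 6, giving L_z = 6ℏ.
cos θ_min = 6/√42, so θ_min ≈ 22.2°.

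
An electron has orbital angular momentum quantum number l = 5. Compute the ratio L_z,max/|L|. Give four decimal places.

L_z,max/|L| = 0.9129

|L| = √30 ℏ ≈ 5.4772ℏ, while L_z,max = lℏ = 5ℏ.
L_z,max/|L| = 5/√30 = 0.9129.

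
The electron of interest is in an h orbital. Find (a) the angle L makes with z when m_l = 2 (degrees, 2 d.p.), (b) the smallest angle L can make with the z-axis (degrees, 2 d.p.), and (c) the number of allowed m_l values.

An h state has l = 5.
For m_l = 2: cos θ = 2/√30, θ ≈ 68.58°.
cos θ_min = 5/√30, so θ_min ≈ 24.09°.
There are 2l+1 = 11 values of m_l.

θ(m_l=2) ≈ 68.58°; θ_min ≈ 24.09°; 11 values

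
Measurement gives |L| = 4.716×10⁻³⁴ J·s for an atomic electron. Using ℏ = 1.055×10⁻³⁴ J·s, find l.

|L|/ℏ = (4.716×10⁻³⁴)/(1.055×10⁻³⁴) ≈ 4.470.
(|L|/ℏ)² = l(l+1) ≈ 19.98 ⇒ l = 4.

l = 4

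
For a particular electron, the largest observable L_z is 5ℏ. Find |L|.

The maximum L_z equals lℏ, giving l = 5.
|L| = √(l(l+1)) ℏ = √30 ℏ.

|L| = √30 ℏ ≈ 5.477ℏ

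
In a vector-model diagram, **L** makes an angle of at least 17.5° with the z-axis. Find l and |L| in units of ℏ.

l = 10, |L| = √110 ℏ ≈ 10.488ℏ

At minimum angle, m_l = l, so cos θ = l/√(l(l+1)); cos²θ = l/(l+1) = 0.9096.
Thus l = 0.9096/(1 − 0.9096) ≈ 10.
Then |L| = ℏ√(10·11) = √110 ℏ.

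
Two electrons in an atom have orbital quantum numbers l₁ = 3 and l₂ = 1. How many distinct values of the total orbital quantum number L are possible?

The total orbital quantum number L ranges from |l₁ − l₂| to l₁ + l₂ in integer steps.
Allowed values: L = 2, 3, 4.
That is 3 values.

3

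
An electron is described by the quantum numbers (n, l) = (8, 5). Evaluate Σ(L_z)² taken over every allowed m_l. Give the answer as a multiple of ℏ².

Σ(L_z)² = 110 ℏ²

The allowed m_l values are -5, -4, -3, -2, -1, 0, 1, 2, 3, 4, 5.
Summing m² from −5 to 5: Σ m_l² = 110.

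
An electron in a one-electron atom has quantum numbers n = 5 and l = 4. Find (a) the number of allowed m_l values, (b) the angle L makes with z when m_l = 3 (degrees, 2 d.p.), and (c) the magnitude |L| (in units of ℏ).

9 values; θ(m_l=3) ≈ 47.87°; |L| = 2√5 ℏ ≈ 4.472ℏ

There are 2l+1 = 9 values of m_l.
For m_l = 3: cos θ = 3/√20, θ ≈ 47.87°.
|L| = ℏ√(4·5) = 2√5 ℏ ≈ 4.472ℏ.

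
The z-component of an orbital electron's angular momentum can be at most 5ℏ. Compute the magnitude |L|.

Since max m_l = l, l = 5.
|L| = ℏ√(l(l+1)) = √30 ℏ.

|L| = √30 ℏ ≈ 5.477ℏ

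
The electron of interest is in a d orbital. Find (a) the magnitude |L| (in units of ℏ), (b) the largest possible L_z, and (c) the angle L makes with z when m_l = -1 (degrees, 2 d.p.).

|L| = √6 ℏ ≈ 2.449ℏ; L_z,max = 2ℏ; θ(m_l=-1) ≈ 114.09°

A d state has l = 2.
|L| = ℏ√(2·3) = √6 ℏ ≈ 2.449ℏ.
L_z,max = lℏ = 2ℏ.
For m_l = -1: cos θ = -1/√6, θ ≈ 114.09°.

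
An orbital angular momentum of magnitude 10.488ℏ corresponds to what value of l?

l = 10

(|L|/ℏ)² = l(l+1) = 110.
l² + l − 110 = 0 ⇒ l = 10.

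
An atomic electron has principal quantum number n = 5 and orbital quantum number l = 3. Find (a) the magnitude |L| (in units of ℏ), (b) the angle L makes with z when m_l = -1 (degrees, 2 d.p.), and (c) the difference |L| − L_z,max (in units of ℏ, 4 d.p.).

|L| = 2√3 ℏ ≈ 3.464ℏ; θ(m_l=-1) ≈ 106.78°; |L|−L_z,max ≈ 0.4641ℏ

|L| = ℏ√(3·4) = 2√3 ℏ ≈ 3.464ℏ.
For m_l = -1: cos θ = -1/√12, θ ≈ 106.78°.
|L| − L_z,max = (2√3 − 3)ℏ ≈ 0.4641ℏ.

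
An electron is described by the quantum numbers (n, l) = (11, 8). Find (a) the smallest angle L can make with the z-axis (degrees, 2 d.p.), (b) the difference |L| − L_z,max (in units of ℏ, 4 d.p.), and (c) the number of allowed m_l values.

cos θ_min = 8/√72, so θ_min ≈ 19.47°.
|L| − L_z,max = (6√2 − 8)ℏ ≈ 0.4853ℏ.
There are 2l+1 = 17 values of m_l.

θ_min ≈ 19.47°; |L|−L_z,max ≈ 0.4853ℏ; 17 values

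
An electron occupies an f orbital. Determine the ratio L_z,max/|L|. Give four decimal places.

An f state has l = 3.
|L| = 2√3 ℏ ≈ 3.4641ℏ, while L_z,max = lℏ = 3ℏ.
L_z,max/|L| = 3/√12 = 0.8660.

L_z,max/|L| = 0.8660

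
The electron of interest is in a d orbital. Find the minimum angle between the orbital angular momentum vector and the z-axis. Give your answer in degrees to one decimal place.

θ_min ≈ 35.3°

For a d orbital, l = 2.
|L| = √(l(l+1)) ℏ = √6 ℏ.
The smallest angle corresponds to the largest L_z, i.e. m_l = l = 2, giving L_z = 2ℏ.
cos θ_min = 2/√6, so θ_min ≈ 35.3°.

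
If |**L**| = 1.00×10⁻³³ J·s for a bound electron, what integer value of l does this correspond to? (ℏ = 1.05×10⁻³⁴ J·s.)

l = 9

|L|/ℏ = (1.00×10⁻³³)/(1.05×10⁻³⁴) ≈ 9.524.
Set l(l+1) = 90.70; the integer solution is l = 9.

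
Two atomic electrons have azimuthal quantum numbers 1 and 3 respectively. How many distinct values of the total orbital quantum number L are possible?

3

Angular momentum addition gives L = |l₁ − l₂|, …, l₁ + l₂.
So L can be 2, 3, 4.
That is 3 values.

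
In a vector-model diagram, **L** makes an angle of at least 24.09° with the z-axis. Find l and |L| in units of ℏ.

cos θ_min = l/√(l(l+1)) = √(l/(l+1)), so l/(l+1) = cos²(24.09°) = 0.8334.
Solving: l = 5.
Then |L| = ℏ√(5·6) = √30 ℏ.

l = 5, |L| = √30 ℏ ≈ 5.477ℏ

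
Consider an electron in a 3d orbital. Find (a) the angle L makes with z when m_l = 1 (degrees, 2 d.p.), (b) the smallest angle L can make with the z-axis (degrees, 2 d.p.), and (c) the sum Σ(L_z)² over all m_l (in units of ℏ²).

For 3d, l = 2.
For m_l = 1: cos θ = 1/√6, θ ≈ 65.91°.
cos θ_min = 2/√6, so θ_min ≈ 35.26°.
Σ m_l² = 10, so Σ(L_z)² = 10 ℏ².

θ(m_l=1) ≈ 65.91°; θ_min ≈ 35.26°; Σ(L_z)² = 10 ℏ²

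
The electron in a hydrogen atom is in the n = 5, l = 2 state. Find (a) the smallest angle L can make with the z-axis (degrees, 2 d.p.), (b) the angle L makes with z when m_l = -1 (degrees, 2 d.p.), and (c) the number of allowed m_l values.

θ_min ≈ 35.26°; θ(m_l=-1) ≈ 114.09°; 5 values

cos θ_min = 2/√6, so θ_min ≈ 35.26°.
For m_l = -1: cos θ = -1/√6, θ ≈ 114.09°.
There are 2l+1 = 5 values of m_l.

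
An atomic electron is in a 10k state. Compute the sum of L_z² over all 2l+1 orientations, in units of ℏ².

Σ(L_z)² = 280 ℏ²

10k means n = 10, l = 7.
m_l runs from −7 to 7, i.e. {-7, -6, -5, -4, -3, -2, -1, 0, 1, 2, 3, 4, 5, 6, 7}.
Σ m_l² = 2·(1 + 4 + 9 + 16 + 25 + 36 + 49) = 280.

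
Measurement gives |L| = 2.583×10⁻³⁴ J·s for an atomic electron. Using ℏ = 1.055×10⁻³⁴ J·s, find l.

l = 2

In units of ℏ, |L| ≈ 2.448.
l(l+1) ≈ 2.448² ≈ 5.99, so l = 2.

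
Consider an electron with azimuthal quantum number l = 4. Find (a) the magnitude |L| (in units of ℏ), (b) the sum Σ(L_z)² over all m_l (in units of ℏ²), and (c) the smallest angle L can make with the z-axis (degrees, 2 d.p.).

|L| = ℏ√(4·5) = 2√5 ℏ ≈ 4.472ℏ.
Σ m_l² = 60, so Σ(L_z)² = 60 ℏ².
cos θ_min = 4/√20, so θ_min ≈ 26.57°.

|L| = 2√5 ℏ ≈ 4.472ℏ; Σ(L_z)² = 60 ℏ²; θ_min ≈ 26.57°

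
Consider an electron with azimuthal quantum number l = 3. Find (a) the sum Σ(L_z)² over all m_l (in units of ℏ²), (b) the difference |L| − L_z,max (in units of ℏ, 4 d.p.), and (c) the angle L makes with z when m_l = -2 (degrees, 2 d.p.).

Σ m_l² = 28, so Σ(L_z)² = 28 ℏ².
|L| − L_z,max = (2√3 − 3)ℏ ≈ 0.4641ℏ.
For m_l = -2: cos θ = -2/√12, θ ≈ 125.26°.

Σ(L_z)² = 28 ℏ²; |L|−L_z,max ≈ 0.4641ℏ; θ(m_l=-2) ≈ 125.26°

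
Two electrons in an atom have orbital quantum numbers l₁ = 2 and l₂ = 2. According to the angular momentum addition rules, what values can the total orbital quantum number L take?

L = 0, 1, 2, 3, 4

Angular momentum addition gives L = |l₁ − l₂|, …, l₁ + l₂.
Allowed values: L = 0, 1, 2, 3, 4.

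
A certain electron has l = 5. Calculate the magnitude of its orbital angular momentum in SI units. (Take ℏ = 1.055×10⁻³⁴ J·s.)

|L| = ℏ√(l(l+1)) = ℏ√(5·6) = √30 ℏ
Numerically, |L| = 5.477 × (1.055×10⁻³⁴ J·s) = 5.778×10⁻³⁴ J·s.

|L| = 5.778×10⁻³⁴ J·s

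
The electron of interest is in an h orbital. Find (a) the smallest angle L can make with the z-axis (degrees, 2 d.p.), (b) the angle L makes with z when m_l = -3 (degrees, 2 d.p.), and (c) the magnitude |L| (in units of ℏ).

θ_min ≈ 24.09°; θ(m_l=-3) ≈ 123.21°; |L| = √30 ℏ ≈ 5.477ℏ

The letter h corresponds to l = 5.
cos θ_min = 5/√30, so θ_min ≈ 24.09°.
For m_l = -3: cos θ = -3/√30, θ ≈ 123.21°.
|L| = ℏ√(5·6) = √30 ℏ ≈ 5.477ℏ.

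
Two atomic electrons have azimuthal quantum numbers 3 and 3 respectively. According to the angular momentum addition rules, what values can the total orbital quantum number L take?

The total orbital quantum number L ranges from |l₁ − l₂| to l₁ + l₂ in integer steps.
Allowed values: L = 0, 1, 2, 3, 4, 5, 6.

L = 0, 1, 2, 3, 4, 5, 6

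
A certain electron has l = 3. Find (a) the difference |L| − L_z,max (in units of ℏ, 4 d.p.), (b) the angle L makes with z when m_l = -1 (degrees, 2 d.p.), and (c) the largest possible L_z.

|L| − L_z,max = (2√3 − 3)ℏ ≈ 0.4641ℏ.
For m_l = -1: cos θ = -1/√12, θ ≈ 106.78°.
L_z,max = lℏ = 3ℏ.

|L|−L_z,max ≈ 0.4641ℏ; θ(m_l=-1) ≈ 106.78°; L_z,max = 3ℏ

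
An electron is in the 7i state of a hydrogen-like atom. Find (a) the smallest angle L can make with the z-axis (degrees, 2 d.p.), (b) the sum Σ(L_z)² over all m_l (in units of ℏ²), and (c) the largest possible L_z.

For 7i, l = 6.
cos θ_min = 6/√42, so θ_min ≈ 22.21°.
Σ m_l² = 182, so Σ(L_z)² = 182 ℏ².
L_z,max = lℏ = 6ℏ.

θ_min ≈ 22.21°; Σ(L_z)² = 182 ℏ²; L_z,max = 6ℏ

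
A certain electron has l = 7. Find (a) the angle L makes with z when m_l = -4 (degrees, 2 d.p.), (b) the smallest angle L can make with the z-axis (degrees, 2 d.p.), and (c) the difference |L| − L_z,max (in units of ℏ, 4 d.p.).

For m_l = -4: cos θ = -4/√56, θ ≈ 122.31°.
cos θ_min = 7/√56, so θ_min ≈ 20.70°.
|L| − L_z,max = (2√14 − 7)ℏ ≈ 0.4833ℏ.

θ(m_l=-4) ≈ 122.31°; θ_min ≈ 20.70°; |L|−L_z,max ≈ 0.4833ℏ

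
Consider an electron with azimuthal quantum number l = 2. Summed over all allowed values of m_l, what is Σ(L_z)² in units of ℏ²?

m_l runs from −2 to 2, i.e. {-2, -1, 0, 1, 2}.
Summing m² from −2 to 2: Σ m_l² = 10.

Σ(L_z)² = 10 ℏ²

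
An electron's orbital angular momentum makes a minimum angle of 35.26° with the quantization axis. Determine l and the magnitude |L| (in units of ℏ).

l = 2, |L| = √6 ℏ ≈ 2.449ℏ

cos²θ_min = l/(l+1) = 0.6667.
Solving: l = 2.
Then |L| = ℏ√(2·3) = √6 ℏ.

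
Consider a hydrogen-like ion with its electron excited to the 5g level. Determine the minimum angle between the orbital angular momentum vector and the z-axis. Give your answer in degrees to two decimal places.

θ_min ≈ 26.57°

The 5g level has l = 4.
|L|² = l(l+1)ℏ² = 20ℏ², so |L| = 2√5 ℏ.
The smallest angle corresponds to the largest L_z, i.e. m_l = l = 4, giving L_z = 4ℏ.
cos θ_min = 4/√20, so θ_min ≈ 26.57°.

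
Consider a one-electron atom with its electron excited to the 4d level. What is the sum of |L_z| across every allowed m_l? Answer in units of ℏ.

The 4d level has l = 2.
m_l runs from −2 to 2, i.e. {-2, -1, 0, 1, 2}.
Σ|m_l| = l(l+1) = 6.

Σ|L_z| = 6 ℏ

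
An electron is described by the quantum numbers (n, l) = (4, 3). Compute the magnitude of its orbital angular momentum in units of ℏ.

|L| = ℏ√(l(l+1)) = ℏ√(3·4) = 2√3 ℏ

|L| = 2√3 ℏ ≈ 3.464ℏ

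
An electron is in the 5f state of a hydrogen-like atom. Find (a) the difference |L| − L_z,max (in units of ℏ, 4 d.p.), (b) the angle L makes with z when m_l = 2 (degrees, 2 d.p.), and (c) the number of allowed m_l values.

The 5f subshell has l = 3.
|L| − L_z,max = (2√3 − 3)ℏ ≈ 0.4641ℏ.
For m_l = 2: cos θ = 2/√12, θ ≈ 54.74°.
There are 2l+1 = 7 values of m_l.

|L|−L_z,max ≈ 0.4641ℏ; θ(m_l=2) ≈ 54.74°; 7 values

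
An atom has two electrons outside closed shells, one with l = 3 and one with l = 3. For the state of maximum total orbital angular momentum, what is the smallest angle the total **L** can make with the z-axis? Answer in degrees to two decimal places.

θ_min ≈ 22.21°

By the triangle rule, |l₁ − l₂| ≤ L ≤ l₁ + l₂.
Allowed values: L = 0, 1, 2, 3, 4, 5, 6.
The maximum is L = 6, with |L_tot| = ℏ√(6·7) = √42 ℏ.
The minimum angle with z is arccos(6/√42) ≈ 22.21°.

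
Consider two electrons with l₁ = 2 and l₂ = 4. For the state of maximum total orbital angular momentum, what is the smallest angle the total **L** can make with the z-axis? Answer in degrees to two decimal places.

θ_min ≈ 22.21°

Angular momentum addition gives L = |l₁ − l₂|, …, l₁ + l₂.
So L can be 2, 3, 4, 5, 6.
The maximum is L = 6, with |L_tot| = ℏ√(6·7) = √42 ℏ.
The minimum angle with z is arccos(6/√42) ≈ 22.21°.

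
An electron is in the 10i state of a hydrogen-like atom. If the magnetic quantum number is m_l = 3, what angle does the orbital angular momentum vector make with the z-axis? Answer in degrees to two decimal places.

The 10i subshell has l = 6.
|L| = √(l(l+1)) ℏ = √42 ℏ.
L_z = m_l ℏ = 3ℏ.
cos θ = L_z/|L| = 3/√42, so θ ≈ 62.42°.

θ ≈ 62.42°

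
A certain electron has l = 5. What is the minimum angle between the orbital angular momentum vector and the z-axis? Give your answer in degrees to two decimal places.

|L|² = l(l+1)ℏ² = 30ℏ², so |L| = √30 ℏ.
The smallest angle corresponds to the largest L_z, i.e. m_l = l = 5, giving L_z = 5ℏ.
cos θ_min = 5/√30, so θ_min ≈ 24.09°.

θ_min ≈ 24.09°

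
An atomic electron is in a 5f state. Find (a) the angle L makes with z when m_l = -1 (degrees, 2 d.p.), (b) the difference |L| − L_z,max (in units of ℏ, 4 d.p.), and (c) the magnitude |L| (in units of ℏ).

For 5f, l = 3.
For m_l = -1: cos θ = -1/√12, θ ≈ 106.78°.
|L| − L_z,max = (2√3 − 3)ℏ ≈ 0.4641ℏ.
|L| = ℏ√(3·4) = 2√3 ℏ ≈ 3.464ℏ.

θ(m_l=-1) ≈ 106.78°; |L|−L_z,max ≈ 0.4641ℏ; |L| = 2√3 ℏ ≈ 3.464ℏ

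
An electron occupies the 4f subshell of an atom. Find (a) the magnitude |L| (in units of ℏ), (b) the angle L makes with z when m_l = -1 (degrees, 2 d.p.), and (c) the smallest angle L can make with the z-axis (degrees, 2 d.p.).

|L| = 2√3 ℏ ≈ 3.464ℏ; θ(m_l=-1) ≈ 106.78°; θ_min ≈ 30.00°

4f means n = 4, l = 3.
|L| = ℏ√(3·4) = 2√3 ℏ ≈ 3.464ℏ.
For m_l = -1: cos θ = -1/√12, θ ≈ 106.78°.
cos θ_min = 3/√12, so θ_min ≈ 30.00°.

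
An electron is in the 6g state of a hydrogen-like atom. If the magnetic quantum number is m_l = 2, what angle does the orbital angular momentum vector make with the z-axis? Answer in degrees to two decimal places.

θ ≈ 63.43°

6g means n = 6, l = 4.
|L| = ℏ√(l(l+1)) = 2√5 ℏ.
L_z = m_l ℏ = 2ℏ.
cos θ = L_z/|L| = 2/√20, so θ ≈ 63.43°.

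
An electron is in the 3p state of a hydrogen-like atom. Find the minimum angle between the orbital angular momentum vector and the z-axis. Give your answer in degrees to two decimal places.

θ_min ≈ 45.00°

For 3p, l = 1.
|L| = √(l(l+1)) ℏ = √2 ℏ.
The smallest angle corresponds to the largest L_z, i.e. m_l = l = 1, giving L_z = 1ℏ.
cos θ_min = 1/√2, so θ_min ≈ 45.00°.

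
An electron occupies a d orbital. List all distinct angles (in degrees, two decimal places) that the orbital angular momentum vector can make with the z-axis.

θ ∈ {35.26°, 65.91°, 90.00°, 114.09°, 144.74°}

D corresponds to l = 2.
|L| = ℏ√(l(l+1)) = √6 ℏ.
cos θ = m_l/√6 for each m_l ∈ {-2, -1, 0, 1, 2}.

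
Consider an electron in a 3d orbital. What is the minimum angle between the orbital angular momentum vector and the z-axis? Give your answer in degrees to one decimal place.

The 3d subshell has l = 2.
|L| = ℏ√(l(l+1)) = √6 ℏ.
The smallest angle corresponds to the largest L_z, i.e. m_l = l = 2, giving L_z = 2ℏ.
cos θ_min = 2/√6, so θ_min ≈ 35.3°.

θ_min ≈ 35.3°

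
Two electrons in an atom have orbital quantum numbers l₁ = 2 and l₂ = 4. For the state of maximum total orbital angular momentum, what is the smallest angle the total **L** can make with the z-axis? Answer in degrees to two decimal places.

θ_min ≈ 22.21°

Angular momentum addition gives L = |l₁ − l₂|, …, l₁ + l₂.
So L can be 2, 3, 4, 5, 6.
The maximum is L = 6, with |L_tot| = ℏ√(6·7) = √42 ℏ.
The minimum angle with z is arccos(6/√42) ≈ 22.21°.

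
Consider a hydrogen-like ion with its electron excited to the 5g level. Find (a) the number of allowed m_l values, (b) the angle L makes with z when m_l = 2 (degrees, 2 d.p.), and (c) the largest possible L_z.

The 5g level has l = 4.
There are 2l+1 = 9 values of m_l.
For m_l = 2: cos θ = 2/√20, θ ≈ 63.43°.
L_z,max = lℏ = 4ℏ.

9 values; θ(m_l=2) ≈ 63.43°; L_z,max = 4ℏ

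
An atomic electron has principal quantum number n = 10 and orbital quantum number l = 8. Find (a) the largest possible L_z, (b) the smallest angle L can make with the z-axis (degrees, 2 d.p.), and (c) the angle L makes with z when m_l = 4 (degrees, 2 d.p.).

L_z,max = lℏ = 8ℏ.
cos θ_min = 8/√72, so θ_min ≈ 19.47°.
For m_l = 4: cos θ = 4/√72, θ ≈ 61.87°.

L_z,max = 8ℏ; θ_min ≈ 19.47°; θ(m_l=4) ≈ 61.87°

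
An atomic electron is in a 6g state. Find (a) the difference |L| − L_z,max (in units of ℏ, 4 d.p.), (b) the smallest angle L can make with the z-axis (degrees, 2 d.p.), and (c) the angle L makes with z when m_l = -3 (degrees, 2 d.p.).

The 6g subshell has l = 4.
|L| − L_z,max = (2√5 − 4)ℏ ≈ 0.4721ℏ.
cos θ_min = 4/√20, so θ_min ≈ 26.57°.
For m_l = -3: cos θ = -3/√20, θ ≈ 132.13°.

|L|−L_z,max ≈ 0.4721ℏ; θ_min ≈ 26.57°; θ(m_l=-3) ≈ 132.13°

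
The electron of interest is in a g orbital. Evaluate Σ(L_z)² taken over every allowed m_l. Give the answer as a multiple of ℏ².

For a g orbital, l = 4.
m_l runs from −4 to 4, i.e. {-4, -3, -2, -1, 0, 1, 2, 3, 4}.
Summing m² from −4 to 4: Σ m_l² = 60.

Σ(L_z)² = 60 ℏ²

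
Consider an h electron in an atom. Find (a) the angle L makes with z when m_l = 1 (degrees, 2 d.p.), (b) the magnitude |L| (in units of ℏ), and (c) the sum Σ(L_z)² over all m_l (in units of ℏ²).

θ(m_l=1) ≈ 79.48°; |L| = √30 ℏ ≈ 5.477ℏ; Σ(L_z)² = 110 ℏ²

H corresponds to l = 5.
For m_l = 1: cos θ = 1/√30, θ ≈ 79.48°.
|L| = ℏ√(5·6) = √30 ℏ ≈ 5.477ℏ.
Σ m_l² = 110, so Σ(L_z)² = 110 ℏ².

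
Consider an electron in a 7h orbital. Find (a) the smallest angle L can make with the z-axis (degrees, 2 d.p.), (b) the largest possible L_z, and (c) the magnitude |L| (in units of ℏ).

θ_min ≈ 24.09°; L_z,max = 5ℏ; |L| = √30 ℏ ≈ 5.477ℏ

For 7h, l = 5.
cos θ_min = 5/√30, so θ_min ≈ 24.09°.
L_z,max = lℏ = 5ℏ.
|L| = ℏ√(5·6) = √30 ℏ ≈ 5.477ℏ.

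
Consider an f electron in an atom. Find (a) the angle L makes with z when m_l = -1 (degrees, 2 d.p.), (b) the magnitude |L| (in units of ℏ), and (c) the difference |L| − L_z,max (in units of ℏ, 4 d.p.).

θ(m_l=-1) ≈ 106.78°; |L| = 2√3 ℏ ≈ 3.464ℏ; |L|−L_z,max ≈ 0.4641ℏ

For an f orbital, l = 3.
For m_l = -1: cos θ = -1/√12, θ ≈ 106.78°.
|L| = ℏ√(3·4) = 2√3 ℏ ≈ 3.464ℏ.
|L| − L_z,max = (2√3 − 3)ℏ ≈ 0.4641ℏ.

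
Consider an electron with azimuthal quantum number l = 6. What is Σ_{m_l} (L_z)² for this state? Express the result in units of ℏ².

m_l ∈ {-6, -5, -4, -3, -2, -1, 0, 1, 2, 3, 4, 5, 6}.
Σ m_l² = 2·(1 + 4 + 9 + 16 + 25 + 36) = 182.

Σ(L_z)² = 182 ℏ²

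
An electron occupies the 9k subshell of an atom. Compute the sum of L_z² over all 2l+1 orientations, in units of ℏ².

The 9k subshell has l = 7.
The allowed m_l values are -7, -6, -5, -4, -3, -2, -1, 0, 1, 2, 3, 4, 5, 6, 7.
Σ m_l² = 2·(1 + 4 + 9 + 16 + 25 + 36 + 49) = 280.

Σ(L_z)² = 280 ℏ²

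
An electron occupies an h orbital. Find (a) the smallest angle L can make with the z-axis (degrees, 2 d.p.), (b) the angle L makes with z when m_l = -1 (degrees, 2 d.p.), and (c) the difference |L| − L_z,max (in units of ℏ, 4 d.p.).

θ_min ≈ 24.09°; θ(m_l=-1) ≈ 100.52°; |L|−L_z,max ≈ 0.4772ℏ

An h state has l = 5.
cos θ_min = 5/√30, so θ_min ≈ 24.09°.
For m_l = -1: cos θ = -1/√30, θ ≈ 100.52°.
|L| − L_z,max = (√30 − 5)ℏ ≈ 0.4772ℏ.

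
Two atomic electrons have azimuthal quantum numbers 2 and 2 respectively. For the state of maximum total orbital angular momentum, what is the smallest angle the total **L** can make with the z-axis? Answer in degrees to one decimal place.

θ_min ≈ 26.6°

The total orbital quantum number L ranges from |l₁ − l₂| to l₁ + l₂ in integer steps.
Allowed values: L = 0, 1, 2, 3, 4.
The maximum is L = 4, with |L_tot| = ℏ√(4·5) = 2√5 ℏ.
The minimum angle with z is arccos(4/√20) ≈ 26.6°.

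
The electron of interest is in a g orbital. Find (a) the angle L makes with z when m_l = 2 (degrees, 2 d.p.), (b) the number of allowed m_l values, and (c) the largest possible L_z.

For a g orbital, l = 4.
For m_l = 2: cos θ = 2/√20, θ ≈ 63.43°.
There are 2l+1 = 9 values of m_l.
L_z,max = lℏ = 4ℏ.

θ(m_l=2) ≈ 63.43°; 9 values; L_z,max = 4ℏ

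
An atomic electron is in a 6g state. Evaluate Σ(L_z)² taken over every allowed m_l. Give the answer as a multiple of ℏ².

6g means n = 6, l = 4.
m_l runs from −4 to 4, i.e. {-4, -3, -2, -1, 0, 1, 2, 3, 4}.
Summing m² from −4 to 4: Σ m_l² = 60.

Σ(L_z)² = 60 ℏ²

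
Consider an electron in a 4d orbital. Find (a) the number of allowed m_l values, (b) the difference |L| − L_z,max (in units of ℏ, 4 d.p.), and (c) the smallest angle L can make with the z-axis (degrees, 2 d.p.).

5 values; |L|−L_z,max ≈ 0.4495ℏ; θ_min ≈ 35.26°

4d means n = 4, l = 2.
There are 2l+1 = 5 values of m_l.
|L| − L_z,max = (√6 − 2)ℏ ≈ 0.4495ℏ.
cos θ_min = 2/√6, so θ_min ≈ 35.26°.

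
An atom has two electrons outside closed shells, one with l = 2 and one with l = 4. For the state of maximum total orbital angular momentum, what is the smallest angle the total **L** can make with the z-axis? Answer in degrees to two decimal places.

θ_min ≈ 22.21°

L runs from |2 − 4| = 2 to 2 + 4 = 6.
L ∈ {2, 3, 4, 5, 6}.
The maximum is L = 6, with |L_tot| = ℏ√(6·7) = √42 ℏ.
The minimum angle with z is arccos(6/√42) ≈ 22.21°.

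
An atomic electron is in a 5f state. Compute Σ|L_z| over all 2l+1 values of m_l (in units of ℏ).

For 5f, l = 3.
m_l runs from −3 to 3, i.e. {-3, -2, -1, 0, 1, 2, 3}.
Σ|m_l| = 2(1+2+…+3) = 12.

Σ|L_z| = 12 ℏ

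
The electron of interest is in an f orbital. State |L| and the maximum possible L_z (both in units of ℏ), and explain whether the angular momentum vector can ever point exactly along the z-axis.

No: L_z,max = 3ℏ < |L| = 2√3 ℏ ≈ 3.464ℏ

An f state has l = 3.
|L| = 2√3 ℏ ≈ 3.4641ℏ, while L_z,max = lℏ = 3ℏ.
Since |L| > L_z,max, the vector can never point exactly along z; the closest it comes is θ_min = arccos(3/√12) ≈ 30.0°.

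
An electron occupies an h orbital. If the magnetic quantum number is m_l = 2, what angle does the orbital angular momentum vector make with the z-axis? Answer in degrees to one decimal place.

For an h orbital, l = 5.
|L| = √(l(l+1)) ℏ = √30 ℏ.
L_z = m_l ℏ = 2ℏ.
cos θ = L_z/|L| = 2/√30, so θ ≈ 68.6°.

θ ≈ 68.6°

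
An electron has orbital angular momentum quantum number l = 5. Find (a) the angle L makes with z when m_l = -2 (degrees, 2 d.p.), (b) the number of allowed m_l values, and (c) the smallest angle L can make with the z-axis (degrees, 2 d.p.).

θ(m_l=-2) ≈ 111.42°; 11 values; θ_min ≈ 24.09°

For m_l = -2: cos θ = -2/√30, θ ≈ 111.42°.
There are 2l+1 = 11 values of m_l.
cos θ_min = 5/√30, so θ_min ≈ 24.09°.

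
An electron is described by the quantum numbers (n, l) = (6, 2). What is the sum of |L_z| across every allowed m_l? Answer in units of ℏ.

Σ|L_z| = 6 ℏ

m_l runs from −2 to 2, i.e. {-2, -1, 0, 1, 2}.
Σ|m_l| = l(l+1) = 6.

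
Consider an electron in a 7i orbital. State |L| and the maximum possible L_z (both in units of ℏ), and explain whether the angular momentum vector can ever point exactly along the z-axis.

No: L_z,max = 6ℏ < |L| = √42 ℏ ≈ 6.481ℏ

For 7i, l = 6.
|L| = √42 ℏ ≈ 6.4807ℏ, while L_z,max = lℏ = 6ℏ.
Since |L| > L_z,max, the vector can never point exactly along z; the closest it comes is θ_min = arccos(6/√42) ≈ 22.2°.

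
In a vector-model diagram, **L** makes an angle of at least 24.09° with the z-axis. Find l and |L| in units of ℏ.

l = 5, |L| = √30 ℏ ≈ 5.477ℏ

cos²θ_min = l/(l+1) = 0.8334.
Solving: l = 5.
Then |L| = ℏ√(5·6) = √30 ℏ.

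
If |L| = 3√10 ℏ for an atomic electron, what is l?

l = 9

(|L|/ℏ)² = l(l+1) = 90.
Solving: l = 9.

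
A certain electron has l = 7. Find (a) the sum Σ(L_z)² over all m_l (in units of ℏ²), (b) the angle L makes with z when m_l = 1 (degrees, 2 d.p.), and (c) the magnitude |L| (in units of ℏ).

Σ m_l² = 280, so Σ(L_z)² = 280 ℏ².
For m_l = 1: cos θ = 1/√56, θ ≈ 82.32°.
|L| = ℏ√(7·8) = 2√14 ℏ ≈ 7.483ℏ.

Σ(L_z)² = 280 ℏ²; θ(m_l=1) ≈ 82.32°; |L| = 2√14 ℏ ≈ 7.483ℏ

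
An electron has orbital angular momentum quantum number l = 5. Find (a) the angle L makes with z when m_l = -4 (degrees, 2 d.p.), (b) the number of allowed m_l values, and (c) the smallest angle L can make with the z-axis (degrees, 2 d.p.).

θ(m_l=-4) ≈ 136.91°; 11 values; θ_min ≈ 24.09°

For m_l = -4: cos θ = -4/√30, θ ≈ 136.91°.
There are 2l+1 = 11 values of m_l.
cos θ_min = 5/√30, so θ_min ≈ 24.09°.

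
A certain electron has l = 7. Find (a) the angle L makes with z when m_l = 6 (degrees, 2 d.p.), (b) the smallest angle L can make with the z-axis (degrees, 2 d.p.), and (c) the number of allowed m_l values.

θ(m_l=6) ≈ 36.70°; θ_min ≈ 20.70°; 15 values

For m_l = 6: cos θ = 6/√56, θ ≈ 36.70°.
cos θ_min = 7/√56, so θ_min ≈ 20.70°.
There are 2l+1 = 15 values of m_l.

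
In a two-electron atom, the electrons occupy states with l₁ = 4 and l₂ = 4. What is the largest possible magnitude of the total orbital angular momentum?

|L_tot|_max = 6√2 ℏ ≈ 8.485ℏ

By the triangle rule, |l₁ − l₂| ≤ L ≤ l₁ + l₂.
So L can be 0, 1, 2, 3, 4, 5, 6, 7, 8.
The largest magnitude corresponds to L = 8: |L_tot| = ℏ√(8·9) = 6√2 ℏ.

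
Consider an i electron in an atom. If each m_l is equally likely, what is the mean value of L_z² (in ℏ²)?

An i state has l = 6.
m_l ∈ {-6, -5, -4, -3, -2, -1, 0, 1, 2, 3, 4, 5, 6}.
⟨L_z²⟩ = ℏ²·(Σ m_l²)/(2l+1) = ℏ²·182/13 = 14ℏ².

⟨L_z²⟩ = 14 ℏ²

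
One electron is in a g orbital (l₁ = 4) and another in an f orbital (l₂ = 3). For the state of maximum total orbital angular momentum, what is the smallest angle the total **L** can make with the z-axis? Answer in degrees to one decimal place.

The total orbital quantum number L ranges from |l₁ − l₂| to l₁ + l₂ in integer steps.
L ∈ {1, 2, 3, 4, 5, 6, 7}.
The maximum is L = 7, with |L_tot| = ℏ√(7·8) = 2√14 ℏ.
The minimum angle with z is arccos(7/√56) ≈ 20.7°.

θ_min ≈ 20.7°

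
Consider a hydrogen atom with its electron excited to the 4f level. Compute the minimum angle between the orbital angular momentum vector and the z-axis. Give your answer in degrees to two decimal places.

The 4f level has l = 3.
|L| = ℏ√(l(l+1)) = 2√3 ℏ.
The smallest angle corresponds to the largest L_z, i.e. m_l = l = 3, giving L_z = 3ℏ.
cos θ_min = 3/√12, so θ_min ≈ 30.00°.

θ_min ≈ 30.00°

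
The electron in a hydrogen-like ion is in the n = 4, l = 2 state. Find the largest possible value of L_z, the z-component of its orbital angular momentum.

L_z = m_l ℏ with m_l ∈ {−2, …, 2}; the maximum is m_l = 2.

L_z,max = 2ℏ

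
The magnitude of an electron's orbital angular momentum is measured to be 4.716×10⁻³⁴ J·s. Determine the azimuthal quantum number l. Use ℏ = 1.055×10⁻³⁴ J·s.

In units of ℏ, |L| ≈ 4.470.
(|L|/ℏ)² = l(l+1) ≈ 19.98 ⇒ l = 4.

l = 4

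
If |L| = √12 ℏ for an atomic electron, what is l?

l = 3

Since |L|² = l(l+1)ℏ², l(l+1) = 12.
The positive root is l = 3.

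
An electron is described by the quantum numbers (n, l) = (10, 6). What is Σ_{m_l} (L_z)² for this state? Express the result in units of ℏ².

m_l runs from −6 to 6, i.e. {-6, -5, -4, -3, -2, -1, 0, 1, 2, 3, 4, 5, 6}.
Σ m_l² = l(l+1)(2l+1)/3 = 6·7·13/3 = 182.

Σ(L_z)² = 182 ℏ²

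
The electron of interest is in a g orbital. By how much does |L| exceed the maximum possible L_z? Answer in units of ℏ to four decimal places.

|L| − L_z,max ≈ 0.4721ℏ

For a g orbital, l = 4.
|L| = 2√5 ℏ ≈ 4.4721ℏ, while L_z,max = lℏ = 4ℏ.
The difference is (2√5 − 4)ℏ ≈ 0.4721ℏ.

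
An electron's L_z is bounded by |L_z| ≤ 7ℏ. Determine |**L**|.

|L| = 2√14 ℏ ≈ 7.483ℏ

L_z,max = lℏ, so l = 7.
Then |L| = ℏ√(7·8) = 2√14 ℏ.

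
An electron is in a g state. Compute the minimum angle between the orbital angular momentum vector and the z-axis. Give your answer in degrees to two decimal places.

θ_min ≈ 26.57°

A g state has l = 4.
|L| = ℏ√(l(l+1)) = 2√5 ℏ.
The smallest angle corresponds to the largest L_z, i.e. m_l = l = 4, giving L_z = 4ℏ.
cos θ_min = 4/√20, so θ_min ≈ 26.57°.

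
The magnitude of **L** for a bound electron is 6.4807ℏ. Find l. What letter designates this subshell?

l = 6 (i orbital)

(|L|/ℏ)² = l(l+1) = 42.
The positive root is l = 6.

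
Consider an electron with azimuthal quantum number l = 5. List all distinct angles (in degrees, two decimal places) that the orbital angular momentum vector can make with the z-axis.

θ ∈ {24.09°, 43.09°, 56.79°, 68.58°, 79.48°, 90.00°, 100.52°, 111.42°, 123.21°, 136.91°, 155.91°}

|L|² = l(l+1)ℏ² = 30ℏ², so |L| = √30 ℏ.
cos θ = m_l/√30 for each m_l ∈ {-5, -4, -3, -2, -1, 0, 1, 2, 3, 4, 5}.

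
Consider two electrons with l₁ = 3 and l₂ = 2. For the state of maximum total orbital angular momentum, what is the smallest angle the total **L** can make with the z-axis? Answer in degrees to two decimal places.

L runs from |3 − 2| = 1 to 3 + 2 = 5.
So L can be 1, 2, 3, 4, 5.
The maximum is L = 5, with |L_tot| = ℏ√(5·6) = √30 ℏ.
The minimum angle with z is arccos(5/√30) ≈ 24.09°.

θ_min ≈ 24.09°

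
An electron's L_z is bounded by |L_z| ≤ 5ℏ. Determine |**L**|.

|L| = √30 ℏ ≈ 5.477ℏ

Since max m_l = l, l = 5.
|L| = ℏ√(l(l+1)) = √30 ℏ.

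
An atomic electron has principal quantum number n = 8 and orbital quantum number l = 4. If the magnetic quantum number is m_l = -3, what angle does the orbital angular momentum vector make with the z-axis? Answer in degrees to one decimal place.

θ ≈ 132.1°

|L| = √(l(l+1)) ℏ = 2√5 ℏ.
L_z = m_l ℏ = −3ℏ.
cos θ = L_z/|L| = -3/√20, so θ ≈ 132.1°.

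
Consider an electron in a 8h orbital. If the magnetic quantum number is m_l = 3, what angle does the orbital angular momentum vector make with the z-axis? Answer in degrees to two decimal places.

θ ≈ 56.79°

The 8h subshell has l = 5.
|L| = √(l(l+1)) ℏ = √30 ℏ.
L_z = m_l ℏ = 3ℏ.
cos θ = L_z/|L| = 3/√30, so θ ≈ 56.79°.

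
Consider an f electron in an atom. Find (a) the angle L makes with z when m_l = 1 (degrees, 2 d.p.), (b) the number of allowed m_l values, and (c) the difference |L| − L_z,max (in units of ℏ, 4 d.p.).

θ(m_l=1) ≈ 73.22°; 7 values; |L|−L_z,max ≈ 0.4641ℏ

The letter f corresponds to l = 3.
For m_l = 1: cos θ = 1/√12, θ ≈ 73.22°.
There are 2l+1 = 7 values of m_l.
|L| − L_z,max = (2√3 − 3)ℏ ≈ 0.4641ℏ.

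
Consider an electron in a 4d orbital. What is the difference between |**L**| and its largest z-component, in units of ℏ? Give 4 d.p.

For 4d, l = 2.
|L| = √6 ℏ ≈ 2.4495ℏ, while L_z,max = lℏ = 2ℏ.
The difference is (√6 − 2)ℏ ≈ 0.4495ℏ.

|L| − L_z,max ≈ 0.4495ℏ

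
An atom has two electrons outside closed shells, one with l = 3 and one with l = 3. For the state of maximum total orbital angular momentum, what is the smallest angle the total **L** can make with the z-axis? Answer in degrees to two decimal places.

By the triangle rule, |l₁ − l₂| ≤ L ≤ l₁ + l₂.
So L can be 0, 1, 2, 3, 4, 5, 6.
The maximum is L = 6, with |L_tot| = ℏ√(6·7) = √42 ℏ.
The minimum angle with z is arccos(6/√42) ≈ 22.21°.

θ_min ≈ 22.21°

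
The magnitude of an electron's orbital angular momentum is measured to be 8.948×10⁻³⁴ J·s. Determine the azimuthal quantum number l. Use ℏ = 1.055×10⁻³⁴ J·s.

l = 8

Dividing by ℏ: |L|/ℏ ≈ 8.482.
l(l+1) ≈ 8.482² ≈ 71.94, so l = 8.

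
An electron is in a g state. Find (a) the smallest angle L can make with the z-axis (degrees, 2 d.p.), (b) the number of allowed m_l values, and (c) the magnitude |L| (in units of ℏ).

θ_min ≈ 26.57°; 9 values; |L| = 2√5 ℏ ≈ 4.472ℏ

A g state has l = 4.
cos θ_min = 4/√20, so θ_min ≈ 26.57°.
There are 2l+1 = 9 values of m_l.
|L| = ℏ√(4·5) = 2√5 ℏ ≈ 4.472ℏ.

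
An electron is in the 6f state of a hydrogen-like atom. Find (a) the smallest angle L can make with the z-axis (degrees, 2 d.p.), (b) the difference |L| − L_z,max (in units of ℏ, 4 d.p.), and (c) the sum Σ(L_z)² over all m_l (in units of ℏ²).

θ_min ≈ 30.00°; |L|−L_z,max ≈ 0.4641ℏ; Σ(L_z)² = 28 ℏ²

6f means n = 6, l = 3.
cos θ_min = 3/√12, so θ_min ≈ 30.00°.
|L| − L_z,max = (2√3 − 3)ℏ ≈ 0.4641ℏ.
Σ m_l² = 28, so Σ(L_z)² = 28 ℏ².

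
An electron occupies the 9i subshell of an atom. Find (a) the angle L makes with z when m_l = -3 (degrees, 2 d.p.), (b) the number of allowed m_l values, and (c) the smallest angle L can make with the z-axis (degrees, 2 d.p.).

9i means n = 9, l = 6.
For m_l = -3: cos θ = -3/√42, θ ≈ 117.58°.
There are 2l+1 = 13 values of m_l.
cos θ_min = 6/√42, so θ_min ≈ 22.21°.

θ(m_l=-3) ≈ 117.58°; 13 values; θ_min ≈ 22.21°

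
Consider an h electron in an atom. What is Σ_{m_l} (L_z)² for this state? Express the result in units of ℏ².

Σ(L_z)² = 110 ℏ²

An h state has l = 5.
The allowed m_l values are -5, -4, -3, -2, -1, 0, 1, 2, 3, 4, 5.
Summing m² from −5 to 5: Σ m_l² = 110.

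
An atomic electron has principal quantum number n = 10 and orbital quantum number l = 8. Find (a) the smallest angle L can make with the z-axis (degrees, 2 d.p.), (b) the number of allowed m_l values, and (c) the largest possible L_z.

θ_min ≈ 19.47°; 17 values; L_z,max = 8ℏ

cos θ_min = 8/√72, so θ_min ≈ 19.47°.
There are 2l+1 = 17 values of m_l.
L_z,max = lℏ = 8ℏ.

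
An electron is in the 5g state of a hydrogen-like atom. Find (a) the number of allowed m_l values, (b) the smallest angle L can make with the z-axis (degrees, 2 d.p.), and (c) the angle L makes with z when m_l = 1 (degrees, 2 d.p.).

9 values; θ_min ≈ 26.57°; θ(m_l=1) ≈ 77.08°

For 5g, l = 4.
There are 2l+1 = 9 values of m_l.
cos θ_min = 4/√20, so θ_min ≈ 26.57°.
For m_l = 1: cos θ = 1/√20, θ ≈ 77.08°.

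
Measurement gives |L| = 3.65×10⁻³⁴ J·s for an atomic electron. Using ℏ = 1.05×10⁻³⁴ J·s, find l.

|L|/ℏ = (3.65×10⁻³⁴)/(1.05×10⁻³⁴) ≈ 3.476.
(|L|/ℏ)² = l(l+1) ≈ 12.08 ⇒ l = 3.

l = 3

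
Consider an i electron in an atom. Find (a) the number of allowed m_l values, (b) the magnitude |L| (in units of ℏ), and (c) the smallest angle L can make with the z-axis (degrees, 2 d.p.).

The letter i corresponds to l = 6.
There are 2l+1 = 13 values of m_l.
|L| = ℏ√(6·7) = √42 ℏ ≈ 6.481ℏ.
cos θ_min = 6/√42, so θ_min ≈ 22.21°.

13 values; |L| = √42 ℏ ≈ 6.481ℏ; θ_min ≈ 22.21°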